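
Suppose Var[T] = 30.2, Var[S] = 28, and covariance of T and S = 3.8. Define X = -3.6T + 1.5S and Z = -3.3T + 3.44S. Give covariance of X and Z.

By bilinearity, covariance of X and Z = ac·Var[T] + bd·Var[S] + (ad+bc)·covariance of T and S, with a=-3.6, b=1.5, c=-3.3, d=3.44.
ac·Var[T] = (-3.6)·(-3.3)·30.2 = 358.776
bd·Var[S] = 1.5·3.44·28 = 144.48
(ad+bc)·covariance of T and S = (-17.334)·3.8 = -65.8692
covariance of X and Z = 358.776 + 144.48 + (-65.8692) = 437.3868.

covariance of X and Z = 437.3868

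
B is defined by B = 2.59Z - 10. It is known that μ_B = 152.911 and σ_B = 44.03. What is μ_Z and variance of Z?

From B = 2.59Z - 10: μ_B = a·μ_Z + b, so μ_Z = (μ_B − b)/a = (152.911 − (-10))/2.59 = 62.9.
variance of B = 44.03² = 1938.6409.
variance of B = a²·variance of Z, so variance of Z = 1938.6409/2.59² = 289.

μ_Z = 62.9, variance of Z = 289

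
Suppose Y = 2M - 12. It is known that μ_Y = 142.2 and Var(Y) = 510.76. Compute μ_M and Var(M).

From Y = 2M - 12: μ_Y = a·μ_M + b, so μ_M = (μ_Y − b)/a = (142.2 − (-12))/2 = 77.1.
Var(Y) = a²·Var(M), so Var(M) = 510.76/2² = 127.69.

μ_M = 77.1, Var(M) = 127.69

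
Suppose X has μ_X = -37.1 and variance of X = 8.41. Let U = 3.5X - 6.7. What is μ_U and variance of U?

μ_U = -136.55, variance of U = 103.0225

U = 3.5X - 6.7 is linear with a = 3.5, b = -6.7.
μ_U = a·μ_X + b = 3.5·(-37.1) + (-6.7) = -136.55.
variance of U = a²·variance of X = 3.5²·8.41 = 103.0225 (the additive constant -6.7 does not affect variance).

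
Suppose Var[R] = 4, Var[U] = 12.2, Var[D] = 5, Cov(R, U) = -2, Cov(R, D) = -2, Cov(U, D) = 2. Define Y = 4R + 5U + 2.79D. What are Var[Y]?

Var[Y] = a²·Var[R] + b²·Var[U] + c²·Var[D] + 2ab·Cov(R, U) + 2ac·Cov(R, D) + 2bc·Cov(U, D), with a = 4, b = 5, c = 2.79.
= 64 + 305 + 38.9205 + (-80) + (-44.64) + 55.8
= 339.0805.

Var[Y] = 339.0805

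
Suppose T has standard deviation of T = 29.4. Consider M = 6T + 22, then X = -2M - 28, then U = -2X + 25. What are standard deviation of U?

standard deviation of M = |6|·29.4 = 176.4.
standard deviation of X = |-2|·176.4 = 352.8.
standard deviation of U = |-2|·352.8 = 705.6.

standard deviation of U = 705.6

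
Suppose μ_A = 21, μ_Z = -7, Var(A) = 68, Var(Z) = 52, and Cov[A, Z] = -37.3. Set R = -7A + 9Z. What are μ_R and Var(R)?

μ_R = (-7)·μ_A + 9·μ_Z = (-7)·21 + 9·(-7) = -210.
Var(R) = a²·Var(A) + b²·Var(Z) + 2ab·Cov[A, Z] with a = -7, b = 9.
= (-7)²·68 + 9²·52 + 2·(-7)·9·(-37.3)
= 3332 + 4212 + 4699.8 = 12243.8.

μ_R = -210, Var(R) = 12243.8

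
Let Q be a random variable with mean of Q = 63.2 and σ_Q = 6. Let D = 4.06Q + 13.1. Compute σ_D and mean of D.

σ_D = 24.36, mean of D = 269.692

D = 4.06Q + 13.1 is linear with a = 4.06, b = 13.1.
σ_D = |a|·σ_Q = |4.06|·6 = 24.36.
mean of D = a·mean of Q + b = 4.06·63.2 + 13.1 = 269.692.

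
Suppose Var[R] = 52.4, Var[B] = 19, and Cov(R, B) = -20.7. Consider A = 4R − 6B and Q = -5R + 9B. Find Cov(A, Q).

Cov(A, Q) = -3440.2

By bilinearity, Cov(A, Q) = ac·Var[R] + bd·Var[B] + (ad+bc)·Cov(R, B), with a=4, b=-6, c=-5, d=9.
ac·Var[R] = 4·(-5)·52.4 = -1048
bd·Var[B] = (-6)·9·19 = -1026
(ad+bc)·Cov(R, B) = (66)·(-20.7) = -1366.2
Cov(A, Q) = -1048 + (-1026) + (-1366.2) = -3440.2.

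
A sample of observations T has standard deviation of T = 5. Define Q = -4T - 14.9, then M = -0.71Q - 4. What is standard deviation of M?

standard deviation of M = 14.2

standard deviation of Q = |-4|·5 = 20.
standard deviation of M = |-0.71|·20 = 14.2.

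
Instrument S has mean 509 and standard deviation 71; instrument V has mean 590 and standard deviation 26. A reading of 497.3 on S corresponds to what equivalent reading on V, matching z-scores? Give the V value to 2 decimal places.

z = (497.3 − 509)/71 ≈ -0.1648.
V = 590 + z·26 = 590 + (497.3 − 509)·26/71 ≈ 585.72.

V = 585.72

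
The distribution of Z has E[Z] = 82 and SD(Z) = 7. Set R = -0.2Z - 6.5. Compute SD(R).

R = -0.2Z - 6.5 is linear with a = -0.2, b = -6.5.
SD(R) = |a|·SD(Z) = |-0.2|·7 = 1.4.

SD(R) = 1.4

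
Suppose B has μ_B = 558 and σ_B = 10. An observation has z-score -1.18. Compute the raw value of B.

B = 546.2

B = μ_B + z·σ_B = 558 + (-1.18)·10 = 546.2.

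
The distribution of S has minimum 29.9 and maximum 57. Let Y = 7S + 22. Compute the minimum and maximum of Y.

a = 7 > 0, so min(Y) = a·min(S)+b = 7·29.9 + 22 = 231.3 and max(Y) = 7·57 + 22 = 421.

min(Y) = 231.3, max(Y) = 421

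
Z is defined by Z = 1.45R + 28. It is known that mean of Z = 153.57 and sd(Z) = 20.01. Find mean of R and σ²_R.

mean of R = 86.6, σ²_R = 190.44

From Z = 1.45R + 28: mean of Z = a·mean of R + b, so mean of R = (mean of Z − b)/a = (153.57 − 28)/1.45 = 86.6.
σ²_Z = 20.01² = 400.4001.
σ²_Z = a²·σ²_R, so σ²_R = 400.4001/1.45² = 190.44.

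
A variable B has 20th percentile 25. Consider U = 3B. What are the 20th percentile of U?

Since a = 3 > 0 the transformation is increasing, so the 20th percentile of U = a·(P_{20} of B) + b = 3·25 = 75.

20th percentile of U = 75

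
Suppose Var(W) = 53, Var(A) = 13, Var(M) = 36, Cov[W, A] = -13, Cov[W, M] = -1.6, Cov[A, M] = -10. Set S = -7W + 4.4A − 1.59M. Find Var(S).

Var(S) = a²·Var(W) + b²·Var(A) + c²·Var(M) + 2ab·Cov[W, A] + 2ac·Cov[W, M] + 2bc·Cov[A, M], with a = -7, b = 4.4, c = -1.59.
= 2597 + 251.68 + 91.0116 + 800.8 + (-35.616) + 139.92
= 3844.7956.

Var(S) = 3844.7956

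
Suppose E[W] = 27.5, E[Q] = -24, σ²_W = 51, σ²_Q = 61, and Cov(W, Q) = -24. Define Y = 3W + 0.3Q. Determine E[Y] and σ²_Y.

E[Y] = 3·E[W] + 0.3·E[Q] = 3·27.5 + 0.3·(-24) = 75.3.
σ²_Y = a²·σ²_W + b²·σ²_Q + 2ab·Cov(W, Q) with a = 3, b = 0.3.
= 3²·51 + 0.3²·61 + 2·3·0.3·(-24)
= 459 + 5.49 + (-43.2) = 421.29.

E[Y] = 75.3, σ²_Y = 421.29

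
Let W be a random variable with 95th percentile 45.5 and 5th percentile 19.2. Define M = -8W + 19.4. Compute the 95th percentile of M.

Since a = -8 < 0 the transformation is decreasing, reversing order: the 95th percentile of M corresponds to the 5th percentile of W.
So P_{95}(M) = a·P_{5}(W) + b = (-8)·19.2 + 19.4 = -134.2.

95th percentile of M = -134.2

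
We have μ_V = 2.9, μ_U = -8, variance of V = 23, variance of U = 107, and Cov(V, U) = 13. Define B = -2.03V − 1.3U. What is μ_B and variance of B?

μ_B = 4.513, variance of B = 344.2247

μ_B = (-2.03)·μ_V + (-1.3)·μ_U = (-2.03)·2.9 + (-1.3)·(-8) = 4.513.
variance of B = a²·variance of V + b²·variance of U + 2ab·Cov(V, U) with a = -2.03, b = -1.3.
= (-2.03)²·23 + (-1.3)²·107 + 2·(-2.03)·(-1.3)·13
= 94.7807 + 180.83 + 68.614 = 344.2247.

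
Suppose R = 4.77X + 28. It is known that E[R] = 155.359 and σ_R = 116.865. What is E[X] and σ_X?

E[X] = 26.7, σ_X = 24.5

From R = 4.77X + 28: E[R] = a·E[X] + b, so E[X] = (E[R] − b)/a = (155.359 − 28)/4.77 = 26.7.
σ_R = |a|·σ_X, so σ_X = 116.865/|4.77| = 24.5.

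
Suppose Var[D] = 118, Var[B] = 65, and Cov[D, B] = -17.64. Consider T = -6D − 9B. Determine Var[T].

Var[T] = a²·Var[D] + b²·Var[B] + 2ab·Cov[D, B] with a = -6, b = -9.
= (-6)²·118 + (-9)²·65 + 2·(-6)·(-9)·(-17.64)
= 4248 + 5265 + (-1905.12) = 7607.88.

Var[T] = 7607.88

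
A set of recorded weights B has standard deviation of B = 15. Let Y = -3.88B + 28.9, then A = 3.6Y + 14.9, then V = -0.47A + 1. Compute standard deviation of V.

standard deviation of V = 98.4744

standard deviation of Y = |-3.88|·15 = 58.2.
standard deviation of A = |3.6|·58.2 = 209.52.
standard deviation of V = |-0.47|·209.52 = 98.4744.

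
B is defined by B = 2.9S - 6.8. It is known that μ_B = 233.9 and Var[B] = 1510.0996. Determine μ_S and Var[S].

From B = 2.9S - 6.8: μ_B = a·μ_S + b, so μ_S = (μ_B − b)/a = (233.9 − (-6.8))/2.9 = 83.
Var[B] = a²·Var[S], so Var[S] = 1510.0996/2.9² = 179.56.

μ_S = 83, Var[S] = 179.56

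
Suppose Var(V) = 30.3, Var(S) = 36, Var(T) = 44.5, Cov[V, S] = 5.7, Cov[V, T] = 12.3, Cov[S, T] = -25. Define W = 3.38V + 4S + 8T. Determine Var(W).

Var(W) = 2989.47132

Var(W) = a²·Var(V) + b²·Var(S) + c²·Var(T) + 2ab·Cov[V, S] + 2ac·Cov[V, T] + 2bc·Cov[S, T], with a = 3.38, b = 4, c = 8.
= 346.15932 + 576 + 2848 + 154.128 + 665.184 + (-1600)
= 2989.47132.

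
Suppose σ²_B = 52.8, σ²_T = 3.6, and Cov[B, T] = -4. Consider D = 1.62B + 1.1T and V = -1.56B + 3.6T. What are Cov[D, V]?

By bilinearity, Cov[D, V] = ac·σ²_B + bd·σ²_T + (ad+bc)·Cov[B, T], with a=1.62, b=1.1, c=-1.56, d=3.6.
ac·σ²_B = 1.62·(-1.56)·52.8 = -133.43616
bd·σ²_T = 1.1·3.6·3.6 = 14.256
(ad+bc)·Cov[B, T] = (4.116)·(-4) = -16.464
Cov[D, V] = -133.43616 + 14.256 + (-16.464) = -135.64416.

Cov[D, V] = -135.64416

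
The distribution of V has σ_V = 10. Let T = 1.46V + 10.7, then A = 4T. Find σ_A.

σ_T = |1.46|·10 = 14.6.
σ_A = |4|·14.6 = 58.4.

σ_A = 58.4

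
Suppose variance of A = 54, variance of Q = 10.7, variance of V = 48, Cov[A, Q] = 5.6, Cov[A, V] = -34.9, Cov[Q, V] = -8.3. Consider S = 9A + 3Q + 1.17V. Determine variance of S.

variance of S = a²·variance of A + b²·variance of Q + c²·variance of V + 2ab·Cov[A, Q] + 2ac·Cov[A, V] + 2bc·Cov[Q, V], with a = 9, b = 3, c = 1.17.
= 4374 + 96.3 + 65.7072 + 302.4 + (-734.994) + (-58.266)
= 4045.1472.

variance of S = 4045.1472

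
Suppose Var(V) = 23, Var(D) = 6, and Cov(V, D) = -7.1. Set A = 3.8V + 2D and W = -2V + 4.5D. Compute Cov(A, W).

By bilinearity, Cov(A, W) = ac·Var(V) + bd·Var(D) + (ad+bc)·Cov(V, D), with a=3.8, b=2, c=-2, d=4.5.
ac·Var(V) = 3.8·(-2)·23 = -174.8
bd·Var(D) = 2·4.5·6 = 54
(ad+bc)·Cov(V, D) = (13.1)·(-7.1) = -93.01
Cov(A, W) = -174.8 + 54 + (-93.01) = -213.81.

Cov(A, W) = -213.81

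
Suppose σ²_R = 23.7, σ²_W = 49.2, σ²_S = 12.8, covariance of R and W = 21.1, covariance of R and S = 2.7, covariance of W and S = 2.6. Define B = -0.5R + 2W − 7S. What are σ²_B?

σ²_B = a²·σ²_R + b²·σ²_W + c²·σ²_S + 2ab·covariance of R and W + 2ac·covariance of R and S + 2bc·covariance of W and S, with a = -0.5, b = 2, c = -7.
= 5.925 + 196.8 + 627.2 + (-42.2) + 18.9 + (-72.8)
= 733.825.

σ²_B = 733.825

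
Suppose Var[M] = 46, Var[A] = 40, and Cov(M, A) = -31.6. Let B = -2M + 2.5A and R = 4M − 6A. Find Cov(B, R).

Cov(B, R) = -1663.2

By bilinearity, Cov(B, R) = ac·Var[M] + bd·Var[A] + (ad+bc)·Cov(M, A), with a=-2, b=2.5, c=4, d=-6.
ac·Var[M] = (-2)·4·46 = -368
bd·Var[A] = 2.5·(-6)·40 = -600
(ad+bc)·Cov(M, A) = (22)·(-31.6) = -695.2
Cov(B, R) = -368 + (-600) + (-695.2) = -1663.2.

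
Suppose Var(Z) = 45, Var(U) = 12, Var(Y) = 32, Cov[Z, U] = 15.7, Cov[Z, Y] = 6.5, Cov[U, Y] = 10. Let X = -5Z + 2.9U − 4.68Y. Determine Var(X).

Var(X) = 1504.2568

Var(X) = a²·Var(Z) + b²·Var(U) + c²·Var(Y) + 2ab·Cov[Z, U] + 2ac·Cov[Z, Y] + 2bc·Cov[U, Y], with a = -5, b = 2.9, c = -4.68.
= 1125 + 100.92 + 700.8768 + (-455.3) + 304.2 + (-271.44)
= 1504.2568.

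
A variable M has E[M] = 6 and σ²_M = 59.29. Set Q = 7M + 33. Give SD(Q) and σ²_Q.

Q = 7M + 33 is linear with a = 7, b = 33.
SD(M) = √59.29 = 7.7.
SD(Q) = |a|·SD(M) = |7|·7.7 = 53.9.
σ²_Q = a²·σ²_M = 7²·59.29 = 2905.21 (the additive constant 33 does not affect variance).

SD(Q) = 53.9, σ²_Q = 2905.21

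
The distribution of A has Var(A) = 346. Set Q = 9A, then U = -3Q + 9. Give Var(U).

Var(U) = 252234

Var(Q) = 9²·346 = 28026.
Var(U) = (-3)²·28026 = 252234.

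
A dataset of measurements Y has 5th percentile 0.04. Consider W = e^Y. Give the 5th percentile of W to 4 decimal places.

5th percentile of W = 1.0408

e^Y is increasing, so P_{5}(W) = g(P_{5}(Y)) ≈ 1.0408.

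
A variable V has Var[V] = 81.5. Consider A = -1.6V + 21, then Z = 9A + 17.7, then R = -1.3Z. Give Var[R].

Var[R] = 28560.7296

Var[A] = (-1.6)²·81.5 = 208.64.
Var[Z] = 9²·208.64 = 16899.84.
Var[R] = (-1.3)²·16899.84 = 28560.7296.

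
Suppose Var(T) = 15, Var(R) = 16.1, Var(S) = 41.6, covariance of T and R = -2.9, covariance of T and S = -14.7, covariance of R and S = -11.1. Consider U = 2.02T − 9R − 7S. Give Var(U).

Var(U) = a²·Var(T) + b²·Var(R) + c²·Var(S) + 2ab·covariance of T and R + 2ac·covariance of T and S + 2bc·covariance of R and S, with a = 2.02, b = -9, c = -7.
= 61.206 + 1304.1 + 2038.4 + 105.444 + 415.716 + (-1398.6)
= 2526.266.

Var(U) = 2526.266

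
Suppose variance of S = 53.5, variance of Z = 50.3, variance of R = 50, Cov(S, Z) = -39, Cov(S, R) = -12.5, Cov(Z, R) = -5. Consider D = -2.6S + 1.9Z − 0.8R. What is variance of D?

variance of D = a²·variance of S + b²·variance of Z + c²·variance of R + 2ab·Cov(S, Z) + 2ac·Cov(S, R) + 2bc·Cov(Z, R), with a = -2.6, b = 1.9, c = -0.8.
= 361.66 + 181.583 + 32 + 385.32 + (-52) + 15.2
= 923.763.

variance of D = 923.763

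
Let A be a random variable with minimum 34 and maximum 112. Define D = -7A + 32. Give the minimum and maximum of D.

min(D) = -752, max(D) = -206

a = -7 < 0, so order reverses: min(D) = a·max(A)+b = (-7)·112 + 32 = -752; max(D) = a·min(A)+b = (-7)·34 + 32 = -206.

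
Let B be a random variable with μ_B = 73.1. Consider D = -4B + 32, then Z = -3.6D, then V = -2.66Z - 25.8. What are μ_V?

μ_V = -2519.3904

μ_D = (-4)·73.1 + 32 = -260.4.
μ_Z = (-3.6)·(-260.4) = 937.44.
μ_V = (-2.66)·937.44 + (-25.8) = -2519.3904.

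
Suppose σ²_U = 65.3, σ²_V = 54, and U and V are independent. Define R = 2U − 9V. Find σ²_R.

σ²_R = 4635.2

σ²_R = a²·σ²_U + b²·σ²_V + 2ab·Cov[U, V] with a = 2, b = -9.
Independence gives Cov[U, V] = 0.
= 2²·65.3 + (-9)²·54 + 2·2·(-9)·0
= 261.2 + 4374 + 0 = 4635.2.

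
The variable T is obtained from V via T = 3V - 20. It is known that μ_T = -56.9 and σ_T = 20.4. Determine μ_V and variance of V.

From T = 3V - 20: μ_T = a·μ_V + b, so μ_V = (μ_T − b)/a = (-56.9 − (-20))/3 = -12.3.
variance of T = 20.4² = 416.16.
variance of T = a²·variance of V, so variance of V = 416.16/3² = 46.24.

μ_V = -12.3, variance of V = 46.24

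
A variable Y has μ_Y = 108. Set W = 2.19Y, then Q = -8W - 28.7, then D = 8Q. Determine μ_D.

μ_D = -15366.88

μ_W = 2.19·108 = 236.52.
μ_Q = (-8)·236.52 + (-28.7) = -1920.86.
μ_D = 8·(-1920.86) = -15366.88.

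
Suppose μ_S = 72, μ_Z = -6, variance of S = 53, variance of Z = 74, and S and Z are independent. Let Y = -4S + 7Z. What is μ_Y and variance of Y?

μ_Y = (-4)·μ_S + 7·μ_Z = (-4)·72 + 7·(-6) = -330.
variance of Y = a²·variance of S + b²·variance of Z + 2ab·covariance of S and Z with a = -4, b = 7.
Independence gives covariance of S and Z = 0.
= (-4)²·53 + 7²·74 + 2·(-4)·7·0
= 848 + 3626 + 0 = 4474.

μ_Y = -330, variance of Y = 4474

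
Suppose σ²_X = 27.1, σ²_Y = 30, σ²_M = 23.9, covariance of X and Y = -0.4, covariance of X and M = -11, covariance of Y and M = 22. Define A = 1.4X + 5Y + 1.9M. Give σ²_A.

σ²_A = 1243.275

σ²_A = a²·σ²_X + b²·σ²_Y + c²·σ²_M + 2ab·covariance of X and Y + 2ac·covariance of X and M + 2bc·covariance of Y and M, with a = 1.4, b = 5, c = 1.9.
= 53.116 + 750 + 86.279 + (-5.6) + (-58.52) + 418
= 1243.275.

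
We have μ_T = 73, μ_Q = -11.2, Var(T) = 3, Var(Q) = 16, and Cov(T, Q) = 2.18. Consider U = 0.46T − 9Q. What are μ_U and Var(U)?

μ_U = 134.38, Var(U) = 1278.5844

μ_U = 0.46·μ_T + (-9)·μ_Q = 0.46·73 + (-9)·(-11.2) = 134.38.
Var(U) = a²·Var(T) + b²·Var(Q) + 2ab·Cov(T, Q) with a = 0.46, b = -9.
= 0.46²·3 + (-9)²·16 + 2·0.46·(-9)·2.18
= 0.6348 + 1296 + (-18.0504) = 1278.5844.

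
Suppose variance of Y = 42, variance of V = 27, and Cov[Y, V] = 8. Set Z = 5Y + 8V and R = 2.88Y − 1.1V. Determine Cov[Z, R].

Cov[Z, R] = 507.52

By bilinearity, Cov[Z, R] = ac·variance of Y + bd·variance of V + (ad+bc)·Cov[Y, V], with a=5, b=8, c=2.88, d=-1.1.
ac·variance of Y = 5·2.88·42 = 604.8
bd·variance of V = 8·(-1.1)·27 = -237.6
(ad+bc)·Cov[Y, V] = (17.54)·8 = 140.32
Cov[Z, R] = 604.8 + (-237.6) + 140.32 = 507.52.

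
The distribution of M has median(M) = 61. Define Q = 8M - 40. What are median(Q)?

median(Q) = 448

A linear map preserves order up to sign, so median(Q) = a·median(M) + b = 8·61 + (-40) = 448.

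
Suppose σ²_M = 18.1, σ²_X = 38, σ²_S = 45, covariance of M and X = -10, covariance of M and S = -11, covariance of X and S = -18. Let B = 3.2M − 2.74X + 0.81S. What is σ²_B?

σ²_B = a²·σ²_M + b²·σ²_X + c²·σ²_S + 2ab·covariance of M and X + 2ac·covariance of M and S + 2bc·covariance of X and S, with a = 3.2, b = -2.74, c = 0.81.
= 185.344 + 285.2888 + 29.5245 + 175.36 + (-57.024) + 79.8984
= 698.3917.

σ²_B = 698.3917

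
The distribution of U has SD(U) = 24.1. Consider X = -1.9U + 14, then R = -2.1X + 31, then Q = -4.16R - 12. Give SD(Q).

SD(X) = |-1.9|·24.1 = 45.79.
SD(R) = |-2.1|·45.79 = 96.159.
SD(Q) = |-4.16|·96.159 = 400.02144.

SD(Q) = 400.02144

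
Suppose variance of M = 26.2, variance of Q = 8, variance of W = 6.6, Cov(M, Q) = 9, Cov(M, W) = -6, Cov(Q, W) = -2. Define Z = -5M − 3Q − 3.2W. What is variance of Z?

variance of Z = 834.184

variance of Z = a²·variance of M + b²·variance of Q + c²·variance of W + 2ab·Cov(M, Q) + 2ac·Cov(M, W) + 2bc·Cov(Q, W), with a = -5, b = -3, c = -3.2.
= 655 + 72 + 67.584 + 270 + (-192) + (-38.4)
= 834.184.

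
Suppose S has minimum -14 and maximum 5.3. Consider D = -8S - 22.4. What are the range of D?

Range(D) = 154.4

Range of S = 5.3 − (-14) = 19.3.
Range(D) = |a|·Range(S) = |-8|·19.3 = 154.4.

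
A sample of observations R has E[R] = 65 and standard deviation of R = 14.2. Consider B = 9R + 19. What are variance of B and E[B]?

variance of B = 16332.84, E[B] = 604

B = 9R + 19 is linear with a = 9, b = 19.
variance of R = 14.2² = 201.64.
variance of B = a²·variance of R = 9²·201.64 = 16332.84 (the additive constant 19 does not affect variance).
E[B] = a·E[R] + b = 9·65 + 19 = 604.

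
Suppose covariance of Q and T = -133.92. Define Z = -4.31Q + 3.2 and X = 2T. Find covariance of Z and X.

covariance of Z and X = a·c·covariance of Q and T = (-4.31)·2·(-133.92) = 1154.3904. Additive constants drop out.

covariance of Z and X = 1154.3904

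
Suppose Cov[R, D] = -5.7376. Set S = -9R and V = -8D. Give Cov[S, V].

Cov[S, V] = -413.1072

Cov[S, V] = a·c·Cov[R, D] = (-9)·(-8)·(-5.7376) = -413.1072. Additive constants drop out.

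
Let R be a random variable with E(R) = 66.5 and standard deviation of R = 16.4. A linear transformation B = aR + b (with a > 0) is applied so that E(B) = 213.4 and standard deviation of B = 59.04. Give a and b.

standard deviation of B = a·standard deviation of R (a > 0), so a = 59.04/16.4 = 3.6.
E(B) = a·E(R) + b, so b = 213.4 − 3.6·66.5 = -26.

a = 3.6, b = -26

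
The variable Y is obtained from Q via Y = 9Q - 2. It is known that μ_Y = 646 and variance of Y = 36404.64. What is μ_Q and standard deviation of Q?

From Y = 9Q - 2: μ_Y = a·μ_Q + b, so μ_Q = (μ_Y − b)/a = (646 − (-2))/9 = 72.
standard deviation of Y = √36404.64 = 190.8.
standard deviation of Y = |a|·standard deviation of Q, so standard deviation of Q = 190.8/|9| = 21.2.

μ_Q = 72, standard deviation of Q = 21.2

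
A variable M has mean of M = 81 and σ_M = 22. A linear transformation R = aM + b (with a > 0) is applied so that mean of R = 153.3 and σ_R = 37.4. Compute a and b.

a = 1.7, b = 15.6

σ_R = a·σ_M (a > 0), so a = 37.4/22 = 1.7.
mean of R = a·mean of M + b, so b = 153.3 − 1.7·81 = 15.6.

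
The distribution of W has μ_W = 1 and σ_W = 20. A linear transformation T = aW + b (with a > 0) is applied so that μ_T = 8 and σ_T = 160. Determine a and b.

σ_T = a·σ_W (a > 0), so a = 160/20 = 8.
μ_T = a·μ_W + b, so b = 8 − 8·1 = 0.

a = 8, b = 0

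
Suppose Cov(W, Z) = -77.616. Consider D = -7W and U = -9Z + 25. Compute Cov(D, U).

Cov(D, U) = -4889.808

Cov(D, U) = a·c·Cov(W, Z) = (-7)·(-9)·(-77.616) = -4889.808. Additive constants drop out.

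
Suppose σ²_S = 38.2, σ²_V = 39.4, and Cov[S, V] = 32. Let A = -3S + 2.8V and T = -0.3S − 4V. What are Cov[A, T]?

Cov[A, T] = -49.78

By bilinearity, Cov[A, T] = ac·σ²_S + bd·σ²_V + (ad+bc)·Cov[S, V], with a=-3, b=2.8, c=-0.3, d=-4.
ac·σ²_S = (-3)·(-0.3)·38.2 = 34.38
bd·σ²_V = 2.8·(-4)·39.4 = -441.28
(ad+bc)·Cov[S, V] = (11.16)·32 = 357.12
Cov[A, T] = 34.38 + (-441.28) + 357.12 = -49.78.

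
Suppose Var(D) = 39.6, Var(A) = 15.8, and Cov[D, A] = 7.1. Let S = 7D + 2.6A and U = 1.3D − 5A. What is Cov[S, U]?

By bilinearity, Cov[S, U] = ac·Var(D) + bd·Var(A) + (ad+bc)·Cov[D, A], with a=7, b=2.6, c=1.3, d=-5.
ac·Var(D) = 7·1.3·39.6 = 360.36
bd·Var(A) = 2.6·(-5)·15.8 = -205.4
(ad+bc)·Cov[D, A] = (-31.62)·7.1 = -224.502
Cov[S, U] = 360.36 + (-205.4) + (-224.502) = -69.542.

Cov[S, U] = -69.542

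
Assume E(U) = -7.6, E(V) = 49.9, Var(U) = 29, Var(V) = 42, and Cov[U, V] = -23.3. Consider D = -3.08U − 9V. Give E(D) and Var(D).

E(D) = -425.692, Var(D) = 2385.3536

E(D) = (-3.08)·E(U) + (-9)·E(V) = (-3.08)·(-7.6) + (-9)·49.9 = -425.692.
Var(D) = a²·Var(U) + b²·Var(V) + 2ab·Cov[U, V] with a = -3.08, b = -9.
= (-3.08)²·29 + (-9)²·42 + 2·(-3.08)·(-9)·(-23.3)
= 275.1056 + 3402 + (-1291.752) = 2385.3536.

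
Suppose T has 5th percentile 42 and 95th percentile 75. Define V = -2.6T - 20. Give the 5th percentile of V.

Since a = -2.6 < 0 the transformation is decreasing, reversing order: the 5th percentile of V corresponds to the 95th percentile of T.
So P_{5}(V) = a·P_{95}(T) + b = (-2.6)·75 + (-20) = -215.

5th percentile of V = -215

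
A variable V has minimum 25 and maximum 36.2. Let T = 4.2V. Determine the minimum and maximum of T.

a = 4.2 > 0, so min(T) = a·min(V)+b = 4.2·25 = 105 and max(T) = 4.2·36.2 = 152.04.

min(T) = 105, max(T) = 152.04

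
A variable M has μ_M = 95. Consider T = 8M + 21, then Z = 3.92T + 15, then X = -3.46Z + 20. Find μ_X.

μ_X = -10624.7592

μ_T = 8·95 + 21 = 781.
μ_Z = 3.92·781 + 15 = 3076.52.
μ_X = (-3.46)·3076.52 + 20 = -10624.7592.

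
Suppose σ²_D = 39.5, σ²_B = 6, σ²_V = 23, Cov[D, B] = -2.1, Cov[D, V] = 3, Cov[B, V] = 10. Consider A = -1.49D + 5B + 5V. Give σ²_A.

σ²_A = a²·σ²_D + b²·σ²_B + c²·σ²_V + 2ab·Cov[D, B] + 2ac·Cov[D, V] + 2bc·Cov[B, V], with a = -1.49, b = 5, c = 5.
= 87.69395 + 150 + 575 + 31.29 + (-44.7) + 500
= 1299.28395.

σ²_A = 1299.28395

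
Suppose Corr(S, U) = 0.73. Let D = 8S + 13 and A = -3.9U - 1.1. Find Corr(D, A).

Linear rescalings preserve |correlation|; the slopes 8 and -3.9 have opposite signs, so the correlation flips sign: Corr(D, A) = −Corr(S, U) = -0.73.

Corr(D, A) = -0.73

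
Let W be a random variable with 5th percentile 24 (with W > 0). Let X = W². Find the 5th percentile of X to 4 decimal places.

5th percentile of X = 576

W² is increasing, so P_{5}(X) = g(P_{5}(W)) = 576.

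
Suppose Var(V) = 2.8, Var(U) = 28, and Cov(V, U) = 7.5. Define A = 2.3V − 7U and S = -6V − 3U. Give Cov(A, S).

Cov(A, S) = 812.61

By bilinearity, Cov(A, S) = ac·Var(V) + bd·Var(U) + (ad+bc)·Cov(V, U), with a=2.3, b=-7, c=-6, d=-3.
ac·Var(V) = 2.3·(-6)·2.8 = -38.64
bd·Var(U) = (-7)·(-3)·28 = 588
(ad+bc)·Cov(V, U) = (35.1)·7.5 = 263.25
Cov(A, S) = -38.64 + 588 + 263.25 = 812.61.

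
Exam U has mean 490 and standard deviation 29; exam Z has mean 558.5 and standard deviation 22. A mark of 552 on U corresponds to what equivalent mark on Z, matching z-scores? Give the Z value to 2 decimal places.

z = (552 − 490)/29 ≈ 2.1379.
Z = 558.5 + z·22 = 558.5 + (552 − 490)·22/29 ≈ 605.53.

Z = 605.53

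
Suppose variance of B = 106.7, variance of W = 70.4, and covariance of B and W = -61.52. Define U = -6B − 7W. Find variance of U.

variance of U = 2123.12

variance of U = a²·variance of B + b²·variance of W + 2ab·covariance of B and W with a = -6, b = -7.
= (-6)²·106.7 + (-7)²·70.4 + 2·(-6)·(-7)·(-61.52)
= 3841.2 + 3449.6 + (-5167.68) = 2123.12.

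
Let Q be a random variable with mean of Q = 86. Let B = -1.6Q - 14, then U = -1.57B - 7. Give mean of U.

mean of B = (-1.6)·86 + (-14) = -151.6.
mean of U = (-1.57)·(-151.6) + (-7) = 231.012.

mean of U = 231.012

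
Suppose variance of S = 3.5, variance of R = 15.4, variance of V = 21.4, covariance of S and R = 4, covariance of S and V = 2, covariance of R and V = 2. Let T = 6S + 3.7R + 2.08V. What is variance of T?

variance of T = a²·variance of S + b²·variance of R + c²·variance of V + 2ab·covariance of S and R + 2ac·covariance of S and V + 2bc·covariance of R and V, with a = 6, b = 3.7, c = 2.08.
= 126 + 210.826 + 92.58496 + 177.6 + 49.92 + 30.784
= 687.71496.

variance of T = 687.71496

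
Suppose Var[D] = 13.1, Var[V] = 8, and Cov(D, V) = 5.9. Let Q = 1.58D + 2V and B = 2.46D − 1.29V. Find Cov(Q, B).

Cov(Q, B) = 47.2797

By bilinearity, Cov(Q, B) = ac·Var[D] + bd·Var[V] + (ad+bc)·Cov(D, V), with a=1.58, b=2, c=2.46, d=-1.29.
ac·Var[D] = 1.58·2.46·13.1 = 50.91708
bd·Var[V] = 2·(-1.29)·8 = -20.64
(ad+bc)·Cov(D, V) = (2.8818)·5.9 = 17.00262
Cov(Q, B) = 50.91708 + (-20.64) + 17.00262 = 47.2797.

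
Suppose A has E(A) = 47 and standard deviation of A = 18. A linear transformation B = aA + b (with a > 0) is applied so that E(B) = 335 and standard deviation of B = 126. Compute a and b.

standard deviation of B = a·standard deviation of A (a > 0), so a = 126/18 = 7.
E(B) = a·E(A) + b, so b = 335 − 7·47 = 6.

a = 7, b = 6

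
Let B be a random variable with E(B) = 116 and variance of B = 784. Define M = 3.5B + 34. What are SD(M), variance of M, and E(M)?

SD(M) = 98, variance of M = 9604, E(M) = 440

M = 3.5B + 34 is linear with a = 3.5, b = 34.
SD(B) = √784 = 28.
SD(M) = |a|·SD(B) = |3.5|·28 = 98.
variance of M = a²·variance of B = 3.5²·784 = 9604 (the additive constant 34 does not affect variance).
E(M) = a·E(B) + b = 3.5·116 + 34 = 440.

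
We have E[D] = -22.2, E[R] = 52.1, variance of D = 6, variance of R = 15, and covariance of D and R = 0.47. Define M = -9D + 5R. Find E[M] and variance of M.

E[M] = (-9)·E[D] + 5·E[R] = (-9)·(-22.2) + 5·52.1 = 460.3.
variance of M = a²·variance of D + b²·variance of R + 2ab·covariance of D and R with a = -9, b = 5.
= (-9)²·6 + 5²·15 + 2·(-9)·5·0.47
= 486 + 375 + (-42.3) = 818.7.

E[M] = 460.3, variance of M = 818.7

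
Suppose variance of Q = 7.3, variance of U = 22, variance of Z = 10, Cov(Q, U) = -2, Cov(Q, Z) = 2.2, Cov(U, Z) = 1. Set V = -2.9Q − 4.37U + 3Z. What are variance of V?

variance of V = a²·variance of Q + b²·variance of U + c²·variance of Z + 2ab·Cov(Q, U) + 2ac·Cov(Q, Z) + 2bc·Cov(U, Z), with a = -2.9, b = -4.37, c = 3.
= 61.393 + 420.1318 + 90 + (-50.692) + (-38.28) + (-26.22)
= 456.3328.

variance of V = 456.3328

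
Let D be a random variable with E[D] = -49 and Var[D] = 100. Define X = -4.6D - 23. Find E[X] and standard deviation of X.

X = -4.6D - 23 is linear with a = -4.6, b = -23.
E[X] = a·E[D] + b = (-4.6)·(-49) + (-23) = 202.4.
standard deviation of D = √100 = 10.
standard deviation of X = |a|·standard deviation of D = |-4.6|·10 = 46.

E[X] = 202.4, standard deviation of X = 46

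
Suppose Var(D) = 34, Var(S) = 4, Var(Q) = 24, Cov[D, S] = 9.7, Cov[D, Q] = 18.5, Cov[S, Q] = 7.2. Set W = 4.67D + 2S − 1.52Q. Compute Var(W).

Var(W) = a²·Var(D) + b²·Var(S) + c²·Var(Q) + 2ab·Cov[D, S] + 2ac·Cov[D, Q] + 2bc·Cov[S, Q], with a = 4.67, b = 2, c = -1.52.
= 741.5026 + 16 + 55.4496 + 181.196 + (-262.6408) + (-43.776)
= 687.7314.

Var(W) = 687.7314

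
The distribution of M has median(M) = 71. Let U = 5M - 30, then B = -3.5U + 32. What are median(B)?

median(B) = -1105.5

median(U) = 5·71 + (-30) = 325.
median(B) = (-3.5)·325 + 32 = -1105.5.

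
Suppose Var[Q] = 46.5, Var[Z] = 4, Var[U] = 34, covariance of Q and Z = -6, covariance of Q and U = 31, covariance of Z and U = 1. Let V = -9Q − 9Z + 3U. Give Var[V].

Var[V] = 1696.5

Var[V] = a²·Var[Q] + b²·Var[Z] + c²·Var[U] + 2ab·covariance of Q and Z + 2ac·covariance of Q and U + 2bc·covariance of Z and U, with a = -9, b = -9, c = 3.
= 3766.5 + 324 + 306 + (-972) + (-1674) + (-54)
= 1696.5.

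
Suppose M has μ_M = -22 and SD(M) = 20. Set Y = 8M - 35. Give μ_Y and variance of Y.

μ_Y = -211, variance of Y = 25600

Y = 8M - 35 is linear with a = 8, b = -35.
μ_Y = a·μ_M + b = 8·(-22) + (-35) = -211.
variance of M = 20² = 400.
variance of Y = a²·variance of M = 8²·400 = 25600 (the additive constant -35 does not affect variance).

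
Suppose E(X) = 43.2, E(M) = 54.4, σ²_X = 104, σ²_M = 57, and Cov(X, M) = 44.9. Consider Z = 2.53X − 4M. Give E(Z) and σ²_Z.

E(Z) = 2.53·E(X) + (-4)·E(M) = 2.53·43.2 + (-4)·54.4 = -108.304.
σ²_Z = a²·σ²_X + b²·σ²_M + 2ab·Cov(X, M) with a = 2.53, b = -4.
= 2.53²·104 + (-4)²·57 + 2·2.53·(-4)·44.9
= 665.6936 + 912 + (-908.776) = 668.9176.

E(Z) = -108.304, σ²_Z = 668.9176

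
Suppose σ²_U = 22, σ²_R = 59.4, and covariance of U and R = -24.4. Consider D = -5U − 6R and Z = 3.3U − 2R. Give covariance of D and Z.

covariance of D and Z = 588.92

By bilinearity, covariance of D and Z = ac·σ²_U + bd·σ²_R + (ad+bc)·covariance of U and R, with a=-5, b=-6, c=3.3, d=-2.
ac·σ²_U = (-5)·3.3·22 = -363
bd·σ²_R = (-6)·(-2)·59.4 = 712.8
(ad+bc)·covariance of U and R = (-9.8)·(-24.4) = 239.12
covariance of D and Z = -363 + 712.8 + 239.12 = 588.92.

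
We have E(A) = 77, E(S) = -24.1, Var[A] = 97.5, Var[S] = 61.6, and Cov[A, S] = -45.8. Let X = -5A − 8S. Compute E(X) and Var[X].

E(X) = -192.2, Var[X] = 2715.9

E(X) = (-5)·E(A) + (-8)·E(S) = (-5)·77 + (-8)·(-24.1) = -192.2.
Var[X] = a²·Var[A] + b²·Var[S] + 2ab·Cov[A, S] with a = -5, b = -8.
= (-5)²·97.5 + (-8)²·61.6 + 2·(-5)·(-8)·(-45.8)
= 2437.5 + 3942.4 + (-3664) = 2715.9.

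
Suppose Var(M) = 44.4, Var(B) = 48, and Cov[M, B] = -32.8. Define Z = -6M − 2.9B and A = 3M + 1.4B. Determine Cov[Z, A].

By bilinearity, Cov[Z, A] = ac·Var(M) + bd·Var(B) + (ad+bc)·Cov[M, B], with a=-6, b=-2.9, c=3, d=1.4.
ac·Var(M) = (-6)·3·44.4 = -799.2
bd·Var(B) = (-2.9)·1.4·48 = -194.88
(ad+bc)·Cov[M, B] = (-17.1)·(-32.8) = 560.88
Cov[Z, A] = -799.2 + (-194.88) + 560.88 = -433.2.

Cov[Z, A] = -433.2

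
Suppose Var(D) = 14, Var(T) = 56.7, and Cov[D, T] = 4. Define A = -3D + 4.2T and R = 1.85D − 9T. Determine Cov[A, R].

By bilinearity, Cov[A, R] = ac·Var(D) + bd·Var(T) + (ad+bc)·Cov[D, T], with a=-3, b=4.2, c=1.85, d=-9.
ac·Var(D) = (-3)·1.85·14 = -77.7
bd·Var(T) = 4.2·(-9)·56.7 = -2143.26
(ad+bc)·Cov[D, T] = (34.77)·4 = 139.08
Cov[A, R] = -77.7 + (-2143.26) + 139.08 = -2081.88.

Cov[A, R] = -2081.88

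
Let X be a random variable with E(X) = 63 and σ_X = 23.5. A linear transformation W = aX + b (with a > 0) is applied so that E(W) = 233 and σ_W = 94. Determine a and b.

σ_W = a·σ_X (a > 0), so a = 94/23.5 = 4.
E(W) = a·E(X) + b, so b = 233 − 4·63 = -19.

a = 4, b = -19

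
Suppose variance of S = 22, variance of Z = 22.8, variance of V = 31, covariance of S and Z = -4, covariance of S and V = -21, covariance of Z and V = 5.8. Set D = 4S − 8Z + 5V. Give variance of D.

variance of D = 1538.2

variance of D = a²·variance of S + b²·variance of Z + c²·variance of V + 2ab·covariance of S and Z + 2ac·covariance of S and V + 2bc·covariance of Z and V, with a = 4, b = -8, c = 5.
= 352 + 1459.2 + 775 + 256 + (-840) + (-464)
= 1538.2.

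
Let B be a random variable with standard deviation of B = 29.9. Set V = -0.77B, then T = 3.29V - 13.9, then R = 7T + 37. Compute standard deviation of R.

standard deviation of V = |-0.77|·29.9 = 23.023.
standard deviation of T = |3.29|·23.023 = 75.74567.
standard deviation of R = |7|·75.74567 = 530.21969.

standard deviation of R = 530.21969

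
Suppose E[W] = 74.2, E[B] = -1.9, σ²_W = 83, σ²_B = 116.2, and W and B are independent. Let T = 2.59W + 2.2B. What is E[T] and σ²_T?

E[T] = 2.59·E[W] + 2.2·E[B] = 2.59·74.2 + 2.2·(-1.9) = 187.998.
σ²_T = a²·σ²_W + b²·σ²_B + 2ab·covariance of W and B with a = 2.59, b = 2.2.
Independence gives covariance of W and B = 0.
= 2.59²·83 + 2.2²·116.2 + 2·2.59·2.2·0
= 556.7723 + 562.408 + 0 = 1119.1803.

E[T] = 187.998, σ²_T = 1119.1803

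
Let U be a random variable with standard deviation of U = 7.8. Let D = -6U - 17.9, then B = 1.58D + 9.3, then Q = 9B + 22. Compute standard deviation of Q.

standard deviation of Q = 665.496

standard deviation of D = |-6|·7.8 = 46.8.
standard deviation of B = |1.58|·46.8 = 73.944.
standard deviation of Q = |9|·73.944 = 665.496.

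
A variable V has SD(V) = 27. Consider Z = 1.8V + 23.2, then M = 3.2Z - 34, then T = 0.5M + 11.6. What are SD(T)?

SD(Z) = |1.8|·27 = 48.6.
SD(M) = |3.2|·48.6 = 155.52.
SD(T) = |0.5|·155.52 = 77.76.

SD(T) = 77.76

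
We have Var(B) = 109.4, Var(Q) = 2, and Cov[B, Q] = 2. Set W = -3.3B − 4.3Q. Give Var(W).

Var(W) = 1285.106

Var(W) = a²·Var(B) + b²·Var(Q) + 2ab·Cov[B, Q] with a = -3.3, b = -4.3.
= (-3.3)²·109.4 + (-4.3)²·2 + 2·(-3.3)·(-4.3)·2
= 1191.366 + 36.98 + 56.76 = 1285.106.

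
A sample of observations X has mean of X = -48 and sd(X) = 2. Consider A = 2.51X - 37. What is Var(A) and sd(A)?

Var(A) = 25.2004, sd(A) = 5.02

A = 2.51X - 37 is linear with a = 2.51, b = -37.
Var(X) = 2² = 4.
Var(A) = a²·Var(X) = 2.51²·4 = 25.2004 (the additive constant -37 does not affect variance).
sd(A) = |a|·sd(X) = |2.51|·2 = 5.02.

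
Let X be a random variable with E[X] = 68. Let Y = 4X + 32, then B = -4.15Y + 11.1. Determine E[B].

E[B] = -1250.5

E[Y] = 4·68 + 32 = 304.
E[B] = (-4.15)·304 + 11.1 = -1250.5.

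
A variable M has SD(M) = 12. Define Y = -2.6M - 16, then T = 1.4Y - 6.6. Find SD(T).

SD(T) = 43.68

SD(Y) = |-2.6|·12 = 31.2.
SD(T) = |1.4|·31.2 = 43.68.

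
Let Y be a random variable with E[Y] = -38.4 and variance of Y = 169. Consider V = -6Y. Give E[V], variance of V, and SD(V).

E[V] = 230.4, variance of V = 6084, SD(V) = 78

V = -6Y is linear with a = -6, b = 0.
E[V] = a·E[Y] + b = (-6)·(-38.4) = 230.4.
variance of V = a²·variance of Y = (-6)²·169 = 6084.
SD(Y) = √169 = 13.
SD(V) = |a|·SD(Y) = |-6|·13 = 78.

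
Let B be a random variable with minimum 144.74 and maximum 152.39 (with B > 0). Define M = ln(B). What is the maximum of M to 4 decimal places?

max(M) = 5.0264

ln(B) is increasing on this domain, so max(M) comes from max(B) = 152.39: max(M) = ln(152.39) ≈ 5.0264.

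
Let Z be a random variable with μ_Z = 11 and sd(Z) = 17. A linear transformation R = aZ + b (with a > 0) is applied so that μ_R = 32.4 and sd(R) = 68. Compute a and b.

sd(R) = a·sd(Z) (a > 0), so a = 68/17 = 4.
μ_R = a·μ_Z + b, so b = 32.4 − 4·11 = -11.6.

a = 4, b = -11.6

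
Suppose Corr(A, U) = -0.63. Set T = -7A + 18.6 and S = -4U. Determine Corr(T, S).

Linear rescalings preserve correlation up to sign; here the slopes -7 and -4 have the same sign, so Corr(T, S) = Corr(A, U) = -0.63.

Corr(T, S) = -0.63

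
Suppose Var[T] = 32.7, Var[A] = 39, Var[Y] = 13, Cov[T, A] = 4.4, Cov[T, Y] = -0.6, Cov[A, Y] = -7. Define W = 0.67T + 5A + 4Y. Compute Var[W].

Var[W] = 943.94303

Var[W] = a²·Var[T] + b²·Var[A] + c²·Var[Y] + 2ab·Cov[T, A] + 2ac·Cov[T, Y] + 2bc·Cov[A, Y], with a = 0.67, b = 5, c = 4.
= 14.67903 + 975 + 208 + 29.48 + (-3.216) + (-280)
= 943.94303.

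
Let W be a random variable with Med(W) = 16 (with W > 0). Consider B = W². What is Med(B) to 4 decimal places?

Med(B) = 256

W² is monotone on this domain, so Med(B) = square(16) = 256.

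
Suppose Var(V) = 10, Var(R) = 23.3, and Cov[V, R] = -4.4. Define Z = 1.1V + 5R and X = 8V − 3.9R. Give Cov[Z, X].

By bilinearity, Cov[Z, X] = ac·Var(V) + bd·Var(R) + (ad+bc)·Cov[V, R], with a=1.1, b=5, c=8, d=-3.9.
ac·Var(V) = 1.1·8·10 = 88
bd·Var(R) = 5·(-3.9)·23.3 = -454.35
(ad+bc)·Cov[V, R] = (35.71)·(-4.4) = -157.124
Cov[Z, X] = 88 + (-454.35) + (-157.124) = -523.474.

Cov[Z, X] = -523.474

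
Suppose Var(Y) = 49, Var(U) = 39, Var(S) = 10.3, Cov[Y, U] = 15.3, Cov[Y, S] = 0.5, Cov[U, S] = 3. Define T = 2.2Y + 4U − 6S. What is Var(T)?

Var(T) = 1344.04

Var(T) = a²·Var(Y) + b²·Var(U) + c²·Var(S) + 2ab·Cov[Y, U] + 2ac·Cov[Y, S] + 2bc·Cov[U, S], with a = 2.2, b = 4, c = -6.
= 237.16 + 624 + 370.8 + 269.28 + (-13.2) + (-144)
= 1344.04.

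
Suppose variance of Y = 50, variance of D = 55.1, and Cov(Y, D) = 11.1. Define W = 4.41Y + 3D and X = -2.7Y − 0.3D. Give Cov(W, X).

Cov(W, X) = -749.5353

By bilinearity, Cov(W, X) = ac·variance of Y + bd·variance of D + (ad+bc)·Cov(Y, D), with a=4.41, b=3, c=-2.7, d=-0.3.
ac·variance of Y = 4.41·(-2.7)·50 = -595.35
bd·variance of D = 3·(-0.3)·55.1 = -49.59
(ad+bc)·Cov(Y, D) = (-9.423)·11.1 = -104.5953
Cov(W, X) = -595.35 + (-49.59) + (-104.5953) = -749.5353.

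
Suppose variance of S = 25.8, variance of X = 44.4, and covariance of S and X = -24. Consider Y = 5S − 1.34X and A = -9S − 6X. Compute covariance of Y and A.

By bilinearity, covariance of Y and A = ac·variance of S + bd·variance of X + (ad+bc)·covariance of S and X, with a=5, b=-1.34, c=-9, d=-6.
ac·variance of S = 5·(-9)·25.8 = -1161
bd·variance of X = (-1.34)·(-6)·44.4 = 356.976
(ad+bc)·covariance of S and X = (-17.94)·(-24) = 430.56
covariance of Y and A = -1161 + 356.976 + 430.56 = -373.464.

covariance of Y and A = -373.464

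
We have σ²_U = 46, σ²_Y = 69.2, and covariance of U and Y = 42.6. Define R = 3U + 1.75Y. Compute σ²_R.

σ²_R = a²·σ²_U + b²·σ²_Y + 2ab·covariance of U and Y with a = 3, b = 1.75.
= 3²·46 + 1.75²·69.2 + 2·3·1.75·42.6
= 414 + 211.925 + 447.3 = 1073.225.

σ²_R = 1073.225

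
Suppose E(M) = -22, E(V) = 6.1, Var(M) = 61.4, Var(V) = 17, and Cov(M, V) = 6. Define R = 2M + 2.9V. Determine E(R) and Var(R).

E(R) = -26.31, Var(R) = 458.17

E(R) = 2·E(M) + 2.9·E(V) = 2·(-22) + 2.9·6.1 = -26.31.
Var(R) = a²·Var(M) + b²·Var(V) + 2ab·Cov(M, V) with a = 2, b = 2.9.
= 2²·61.4 + 2.9²·17 + 2·2·2.9·6
= 245.6 + 142.97 + 69.6 = 458.17.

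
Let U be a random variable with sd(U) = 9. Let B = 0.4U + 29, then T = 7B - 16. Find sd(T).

sd(B) = |0.4|·9 = 3.6.
sd(T) = |7|·3.6 = 25.2.

sd(T) = 25.2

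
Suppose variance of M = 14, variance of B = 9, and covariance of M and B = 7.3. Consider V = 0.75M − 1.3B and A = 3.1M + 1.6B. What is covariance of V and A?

By bilinearity, covariance of V and A = ac·variance of M + bd·variance of B + (ad+bc)·covariance of M and B, with a=0.75, b=-1.3, c=3.1, d=1.6.
ac·variance of M = 0.75·3.1·14 = 32.55
bd·variance of B = (-1.3)·1.6·9 = -18.72
(ad+bc)·covariance of M and B = (-2.83)·7.3 = -20.659
covariance of V and A = 32.55 + (-18.72) + (-20.659) = -6.829.

covariance of V and A = -6.829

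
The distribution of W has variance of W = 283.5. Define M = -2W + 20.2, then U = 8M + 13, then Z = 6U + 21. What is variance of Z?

variance of M = (-2)²·283.5 = 1134.
variance of U = 8²·1134 = 72576.
variance of Z = 6²·72576 = 2612736.

variance of Z = 2612736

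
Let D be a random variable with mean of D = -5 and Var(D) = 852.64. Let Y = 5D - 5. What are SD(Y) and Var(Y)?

SD(Y) = 146, Var(Y) = 21316

Y = 5D - 5 is linear with a = 5, b = -5.
SD(D) = √852.64 = 29.2.
SD(Y) = |a|·SD(D) = |5|·29.2 = 146.
Var(Y) = a²·Var(D) = 5²·852.64 = 21316 (the additive constant -5 does not affect variance).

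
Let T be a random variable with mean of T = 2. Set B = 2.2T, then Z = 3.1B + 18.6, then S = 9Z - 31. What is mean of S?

mean of B = 2.2·2 = 4.4.
mean of Z = 3.1·4.4 + 18.6 = 32.24.
mean of S = 9·32.24 + (-31) = 259.16.

mean of S = 259.16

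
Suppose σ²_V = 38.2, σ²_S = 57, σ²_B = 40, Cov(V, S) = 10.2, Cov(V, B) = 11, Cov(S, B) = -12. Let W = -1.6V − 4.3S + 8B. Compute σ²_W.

σ²_W = a²·σ²_V + b²·σ²_S + c²·σ²_B + 2ab·Cov(V, S) + 2ac·Cov(V, B) + 2bc·Cov(S, B), with a = -1.6, b = -4.3, c = 8.
= 97.792 + 1053.93 + 2560 + 140.352 + (-281.6) + 825.6
= 4396.074.

σ²_W = 4396.074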